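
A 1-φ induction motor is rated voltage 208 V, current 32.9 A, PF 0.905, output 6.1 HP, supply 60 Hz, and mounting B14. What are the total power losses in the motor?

1.64 kW

P_in = V·I·cosφ = 208×32.9×0.905 = 6193 W
P_out = 6.1×746 = 4551 W
Losses = P_in − P_out = 6193 − 4551 = 1642 W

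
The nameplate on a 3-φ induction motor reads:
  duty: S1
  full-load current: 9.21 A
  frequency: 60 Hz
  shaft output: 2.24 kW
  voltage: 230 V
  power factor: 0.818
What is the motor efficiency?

P_out = 2.24 kW = 2240 W
P_in = √3·V_L·I_L·cosφ = 1.732 × 230 × 9.21 × 0.818 = 3001 W
η = P_out / P_in = 2240 / 3001 = 0.746 = 74.6%

74.6 %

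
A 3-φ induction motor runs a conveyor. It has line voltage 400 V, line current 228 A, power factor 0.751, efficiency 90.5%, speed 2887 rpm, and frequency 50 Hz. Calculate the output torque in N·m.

P_in = √3·V·I·cosφ = 1.732 × 400 × 228 × 0.751 = 118627 W
P_out = η·P_in = 0.905 × 118627 = 107357 W
n = 2887 rpm
ω = 2π×2887/60 = 302.3 rad/s
τ = P_out/ω = 107357/302.3 = 355 N·m

355 N·m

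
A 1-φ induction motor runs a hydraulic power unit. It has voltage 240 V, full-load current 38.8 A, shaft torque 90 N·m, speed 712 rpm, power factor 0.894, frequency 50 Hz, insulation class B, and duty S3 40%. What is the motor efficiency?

80.6 %

ω = 2π × 712/60 = 74.56 rad/s; P_out = τω = 90 × 74.56 = 6710 W
P_in = V·I·cosφ = 240 × 38.8 × 0.894 = 8325 W
η = P_out / P_in = 6710 / 8325 = 0.806 = 80.6%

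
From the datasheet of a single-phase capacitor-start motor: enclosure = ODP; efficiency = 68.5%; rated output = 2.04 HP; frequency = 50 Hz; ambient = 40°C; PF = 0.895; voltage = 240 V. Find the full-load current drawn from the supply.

P_out = 2.04 × 746 = 1522 W
P_in = P_out / η = 1522 / 0.685 = 2222 W
I = P_in / (V·cosφ) = 2222 / (240 × 0.895) = 10.3 A

10.3 A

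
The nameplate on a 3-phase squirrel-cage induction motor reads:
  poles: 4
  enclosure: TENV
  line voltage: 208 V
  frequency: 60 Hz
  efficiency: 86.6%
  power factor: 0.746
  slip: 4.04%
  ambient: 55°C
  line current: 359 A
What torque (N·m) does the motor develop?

P_in = √3·V·I·cosφ = 1.732 × 208 × 359 × 0.746 = 96482 W
P_out = η·P_in = 0.866 × 96482 = 83553 W
n_s = 120×60/4 = 1800 rpm; n = 1800×(1−0.0404) = 1727 rpm
ω = 2π×1727/60 = 180.9 rad/s
τ = P_out/ω = 83553/180.9 = 462 N·m

462 N·m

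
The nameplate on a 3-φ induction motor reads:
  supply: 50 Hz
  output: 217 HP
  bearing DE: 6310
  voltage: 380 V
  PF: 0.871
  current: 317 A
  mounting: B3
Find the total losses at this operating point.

P_in = √3·V·I·cosφ = 1.732×380×317×0.871 = 181723 W
P_out = 217×746 = 161882 W
Losses = P_in − P_out = 181723 − 161882 = 19841 W

19800 W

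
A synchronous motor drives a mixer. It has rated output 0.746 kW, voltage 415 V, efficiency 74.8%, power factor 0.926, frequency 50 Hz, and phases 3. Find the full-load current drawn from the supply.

1.5 A

P_out = 0.746 kW = 746 W
P_in = P_out / η = 746 / 0.748 = 997 W
I_L = P_in / (√3·V_L·cosφ) = 997 / (1.732 × 415 × 0.926) = 1.5 A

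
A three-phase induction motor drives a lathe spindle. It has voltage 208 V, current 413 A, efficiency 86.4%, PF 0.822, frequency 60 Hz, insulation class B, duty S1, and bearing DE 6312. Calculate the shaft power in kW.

P_in = √3·V·I·cosφ = 1.732 × 208 × 413 × 0.822 = 122302 W
P_out = η·P_in = 0.864 × 122302 = 105669 W

106 kW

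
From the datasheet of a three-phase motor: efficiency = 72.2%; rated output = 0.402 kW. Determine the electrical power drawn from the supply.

P_out = 402 W
P_in = P_out/η = 402/0.722 = 557 W = 0.557 kW

0.557 kW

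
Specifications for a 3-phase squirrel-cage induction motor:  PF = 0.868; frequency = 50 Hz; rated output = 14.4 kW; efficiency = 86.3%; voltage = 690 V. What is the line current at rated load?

P_out = 14.4 kW = 14400 W
P_in = P_out / η = 14400 / 0.863 = 16686 W
I_L = P_in / (√3·V_L·cosφ) = 16686 / (1.732 × 690 × 0.868) = 16.1 A

16.1 A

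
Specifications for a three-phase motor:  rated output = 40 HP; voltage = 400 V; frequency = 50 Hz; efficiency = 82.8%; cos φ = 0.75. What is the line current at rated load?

P_out = 40 × 746 = 29840 W
P_in = P_out / η = 29840 / 0.828 = 36039 W
I_L = P_in / (√3·V_L·cosφ) = 36039 / (1.732 × 400 × 0.75) = 69.4 A

69.4 A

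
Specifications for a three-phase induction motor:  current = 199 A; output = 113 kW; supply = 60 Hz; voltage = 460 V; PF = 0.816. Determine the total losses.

P_in = √3·V·I·cosφ = 1.732×460×199×0.816 = 129375 W
P_out = 113000 W
Losses = P_in − P_out = 129375 − 113000 = 16375 W

16.4 kW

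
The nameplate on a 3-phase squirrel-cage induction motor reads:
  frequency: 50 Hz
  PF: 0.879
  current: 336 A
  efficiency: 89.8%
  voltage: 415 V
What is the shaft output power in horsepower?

256 HP

P_in = √3·V·I·cosφ = 1.732 × 415 × 336 × 0.879 = 212287 W
P_out = η·P_in = 0.898 × 212287 = 190634 W
= 190634/746 = 256 HP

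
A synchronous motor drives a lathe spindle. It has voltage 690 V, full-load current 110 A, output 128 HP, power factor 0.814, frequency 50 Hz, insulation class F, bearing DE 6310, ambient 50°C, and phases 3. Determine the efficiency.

P_out = 128 × 746 = 95488 W
P_in = √3·V_L·I_L·cosφ = 1.732 × 690 × 110 × 0.814 = 107007 W
η = P_out / P_in = 95488 / 107007 = 0.892 = 89.2%

89.2 %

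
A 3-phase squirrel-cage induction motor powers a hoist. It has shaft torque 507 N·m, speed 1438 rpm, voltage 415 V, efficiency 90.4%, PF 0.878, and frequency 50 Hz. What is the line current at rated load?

ω = 2π×1438/60 = 150.6 rad/s; P_out = τω = 507 × 150.6 = 76354 W
P_in = P_out / η = 76354 / 0.904 = 84462 W
I_L = P_in / (√3·V_L·cosφ) = 84462 / (1.732 × 415 × 0.878) = 134 A

134 A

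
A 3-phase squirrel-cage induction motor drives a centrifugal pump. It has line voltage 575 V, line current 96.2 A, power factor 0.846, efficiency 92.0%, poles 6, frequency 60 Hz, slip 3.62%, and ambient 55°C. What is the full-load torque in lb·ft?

P_in = √3·V·I·cosφ = 1.732 × 575 × 96.2 × 0.846 = 81052 W
P_out = η·P_in = 0.92 × 81052 = 74568 W
n_s = 120×60/6 = 1200 rpm; n = 1200×(1−0.0362) = 1157 rpm
ω = 2π×1157/60 = 121.2 rad/s
τ = P_out/ω = 74568/121.2 = 615.2 N·m
In lb·ft: 615.2/1.356 = 454 lb·ft

454 lb·ft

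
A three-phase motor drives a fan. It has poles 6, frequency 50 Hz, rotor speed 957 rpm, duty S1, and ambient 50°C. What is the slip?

4.3 %

n_s = 120f/p = 120×50/6 = 1000 rpm
s = (n_s − n)/n_s = (1000 − 957)/1000 = 0.0430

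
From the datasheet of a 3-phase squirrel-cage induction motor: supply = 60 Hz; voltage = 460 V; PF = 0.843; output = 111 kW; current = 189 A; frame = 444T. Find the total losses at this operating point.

15.9 kW

P_in = √3·V·I·cosφ = 1.732×460×189×0.843 = 126939 W
P_out = 111000 W
Losses = P_in − P_out = 126939 − 111000 = 15939 W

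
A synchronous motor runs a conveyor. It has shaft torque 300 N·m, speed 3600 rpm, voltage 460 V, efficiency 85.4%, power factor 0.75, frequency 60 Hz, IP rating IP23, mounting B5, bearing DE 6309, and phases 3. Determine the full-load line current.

ω = 2π×3600/60 = 377 rad/s; P_out = τω = 300 × 377 = 113100 W
P_in = P_out / η = 113100 / 0.854 = 132436 W
I_L = P_in / (√3·V_L·cosφ) = 132436 / (1.732 × 460 × 0.75) = 222 A

222 A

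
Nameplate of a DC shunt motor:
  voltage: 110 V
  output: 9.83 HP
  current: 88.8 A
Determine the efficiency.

75.1 %

P_out = 9.83 × 746 = 7333 W
P_in = V·I = 110 × 88.8 = 9768 W
η = P_out / P_in = 7333 / 9768 = 0.751 = 75.1%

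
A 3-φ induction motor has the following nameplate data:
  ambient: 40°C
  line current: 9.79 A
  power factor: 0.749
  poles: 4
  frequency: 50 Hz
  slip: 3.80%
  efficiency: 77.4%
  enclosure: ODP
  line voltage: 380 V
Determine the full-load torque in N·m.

P_in = √3·V·I·cosφ = 1.732 × 380 × 9.79 × 0.749 = 4826 W
P_out = η·P_in = 0.774 × 4826 = 3735 W
n_s = 120×50/4 = 1500 rpm; n = 1500×(1−0.038) = 1443 rpm
ω = 2π×1443/60 = 151.1 rad/s
τ = P_out/ω = 3735/151.1 = 24.7 N·m

24.7 N·m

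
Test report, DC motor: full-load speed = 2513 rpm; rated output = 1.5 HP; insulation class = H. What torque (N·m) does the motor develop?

P_out = 1.5 × 746 = 1119 W
ω = 2π × 2513/60 = 263.2 rad/s
τ = P_out/ω = 1119/263.2 = 4.25 N·m

4.25 N·m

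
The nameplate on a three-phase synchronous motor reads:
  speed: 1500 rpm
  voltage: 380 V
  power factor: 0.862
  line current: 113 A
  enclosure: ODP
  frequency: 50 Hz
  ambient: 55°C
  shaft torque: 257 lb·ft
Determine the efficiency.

85.4 %

τ = 257 lb·ft × 1.356 = 348.5 N·m
ω = 2π × 1500/60 = 157.1 rad/s; P_out = τω = 348.5 × 157.1 = 54749 W
P_in = √3·V_L·I_L·cosφ = 1.732 × 380 × 113 × 0.862 = 64109 W
η = P_out / P_in = 54749 / 64109 = 0.854 = 85.4%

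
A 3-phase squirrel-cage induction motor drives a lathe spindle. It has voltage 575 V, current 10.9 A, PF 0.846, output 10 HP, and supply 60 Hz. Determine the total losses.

1720 W

P_in = √3·V·I·cosφ = 1.732×575×10.9×0.846 = 9184 W
P_out = 10×746 = 7460 W
Losses = P_in − P_out = 9184 − 7460 = 1724 W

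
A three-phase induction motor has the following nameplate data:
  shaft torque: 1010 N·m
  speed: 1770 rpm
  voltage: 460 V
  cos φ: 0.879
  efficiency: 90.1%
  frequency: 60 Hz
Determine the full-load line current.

297 A

ω = 2π×1770/60 = 185.4 rad/s; P_out = τω = 1010 × 185.4 = 187254 W
P_in = P_out / η = 187254 / 0.901 = 207829 W
I_L = P_in / (√3·V_L·cosφ) = 207829 / (1.732 × 460 × 0.879) = 297 A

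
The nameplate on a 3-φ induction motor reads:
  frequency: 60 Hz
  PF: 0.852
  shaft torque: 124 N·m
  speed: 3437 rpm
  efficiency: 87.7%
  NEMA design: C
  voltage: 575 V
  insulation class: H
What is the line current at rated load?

ω = 2π×3437/60 = 359.9 rad/s; P_out = τω = 124 × 359.9 = 44628 W
P_in = P_out / η = 44628 / 0.877 = 50887 W
I_L = P_in / (√3·V_L·cosφ) = 50887 / (1.732 × 575 × 0.852) = 60 A

60 A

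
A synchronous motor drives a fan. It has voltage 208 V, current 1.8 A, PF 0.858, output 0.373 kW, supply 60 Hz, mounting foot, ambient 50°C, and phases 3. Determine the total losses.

183 W

P_in = √3·V·I·cosφ = 1.732×208×1.8×0.858 = 556 W
P_out = 373 W
Losses = P_in − P_out = 556 − 373 = 183 W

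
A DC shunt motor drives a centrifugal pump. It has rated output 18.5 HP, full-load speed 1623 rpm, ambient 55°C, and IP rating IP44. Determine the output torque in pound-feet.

P_out = 18.5 × 746 = 13801 W
ω = 2π × 1623/60 = 170 rad/s
τ = P_out/ω = 13801/170 = 81.18 N·m
In lb·ft: 81.18/1.356 = 59.9 lb·ft

59.9 lb·ft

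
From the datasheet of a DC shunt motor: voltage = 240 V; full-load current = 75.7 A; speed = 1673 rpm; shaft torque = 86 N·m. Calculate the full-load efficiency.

ω = 2π × 1673/60 = 175.2 rad/s; P_out = τω = 86 × 175.2 = 15067 W
P_in = V·I = 240 × 75.7 = 18168 W
η = P_out / P_in = 15067 / 18168 = 0.829 = 82.9%

82.9 %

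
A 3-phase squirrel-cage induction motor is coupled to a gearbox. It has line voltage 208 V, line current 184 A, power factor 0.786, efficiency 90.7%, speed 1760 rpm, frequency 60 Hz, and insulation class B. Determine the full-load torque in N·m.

P_in = √3·V·I·cosφ = 1.732 × 208 × 184 × 0.786 = 52102 W
P_out = η·P_in = 0.907 × 52102 = 47257 W
n = 1760 rpm
ω = 2π×1760/60 = 184.3 rad/s
τ = P_out/ω = 47257/184.3 = 256 N·m

256 N·m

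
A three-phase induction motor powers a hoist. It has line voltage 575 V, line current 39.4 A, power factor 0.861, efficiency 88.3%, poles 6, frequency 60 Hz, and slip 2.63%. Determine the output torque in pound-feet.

P_in = √3·V·I·cosφ = 1.732 × 575 × 39.4 × 0.861 = 33784 W
P_out = η·P_in = 0.883 × 33784 = 29831 W
n_s = 120×60/6 = 1200 rpm; n = 1200×(1−0.0263) = 1168 rpm
ω = 2π×1168/60 = 122.3 rad/s
τ = P_out/ω = 29831/122.3 = 243.9 N·m
In lb·ft: 243.9/1.356 = 180 lb·ft

180 lb·ft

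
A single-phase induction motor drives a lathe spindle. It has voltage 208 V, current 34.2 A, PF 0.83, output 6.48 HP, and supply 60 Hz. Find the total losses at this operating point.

P_in = V·I·cosφ = 208×34.2×0.83 = 5904 W
P_out = 6.48×746 = 4834 W
Losses = P_in − P_out = 5904 − 4834 = 1070 W

1070 W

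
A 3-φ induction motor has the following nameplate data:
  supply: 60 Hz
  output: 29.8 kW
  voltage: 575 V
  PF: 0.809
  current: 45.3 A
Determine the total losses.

6700 W

P_in = √3·V·I·cosφ = 1.732×575×45.3×0.809 = 36497 W
P_out = 29800 W
Losses = P_in − P_out = 36497 − 29800 = 6697 W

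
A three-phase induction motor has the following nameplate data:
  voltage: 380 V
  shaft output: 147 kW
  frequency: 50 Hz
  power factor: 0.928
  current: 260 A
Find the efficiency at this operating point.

P_out = 147 kW = 147000 W
P_in = √3·V_L·I_L·cosφ = 1.732 × 380 × 260 × 0.928 = 158801 W
η = P_out / P_in = 147000 / 158801 = 0.926 = 92.6%

92.6 %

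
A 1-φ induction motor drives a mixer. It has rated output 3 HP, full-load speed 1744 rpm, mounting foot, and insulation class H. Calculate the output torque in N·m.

12.3 N·m

P_out = 3 × 746 = 2238 W
ω = 2π × 1744/60 = 182.6 rad/s
τ = P_out/ω = 2238/182.6 = 12.3 N·m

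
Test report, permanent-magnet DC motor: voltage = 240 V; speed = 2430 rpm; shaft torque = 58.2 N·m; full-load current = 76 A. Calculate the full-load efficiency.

ω = 2π × 2430/60 = 254.5 rad/s; P_out = τω = 58.2 × 254.5 = 14812 W
P_in = V·I = 240 × 76 = 18240 W
η = P_out / P_in = 14812 / 18240 = 0.812 = 81.2%

81.2 %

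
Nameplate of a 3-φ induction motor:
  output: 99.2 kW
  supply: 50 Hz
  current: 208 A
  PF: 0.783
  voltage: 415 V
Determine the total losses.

17.9 kW

P_in = √3·V·I·cosφ = 1.732×415×208×0.783 = 117063 W
P_out = 99200 W
Losses = P_in − P_out = 117063 − 99200 = 17863 W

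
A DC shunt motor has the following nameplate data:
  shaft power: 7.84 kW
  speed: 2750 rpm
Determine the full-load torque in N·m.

ω = 2π × 2750/60 = 288 rad/s
τ = P/ω = 7840/288 = 27.2 N·m

27.2 N·m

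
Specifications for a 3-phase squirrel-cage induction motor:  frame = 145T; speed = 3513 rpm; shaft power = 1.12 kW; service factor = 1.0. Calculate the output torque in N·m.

ω = 2π × 3513/60 = 367.9 rad/s
τ = P/ω = 1120/367.9 = 3.04 N·m

3.04 N·m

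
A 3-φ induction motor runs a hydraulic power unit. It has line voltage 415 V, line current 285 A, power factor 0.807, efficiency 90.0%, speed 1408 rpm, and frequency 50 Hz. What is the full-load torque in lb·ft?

744 lb·ft

P_in = √3·V·I·cosφ = 1.732 × 415 × 285 × 0.807 = 165316 W
P_out = η·P_in = 0.9 × 165316 = 148784 W
n = 1408 rpm
ω = 2π×1408/60 = 147.4 rad/s
τ = P_out/ω = 148784/147.4 = 1009 N·m
In lb·ft: 1009/1.356 = 744 lb·ft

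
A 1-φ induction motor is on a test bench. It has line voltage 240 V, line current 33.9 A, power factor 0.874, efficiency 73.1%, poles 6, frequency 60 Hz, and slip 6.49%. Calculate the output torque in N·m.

44.2 N·m

P_in = V·I·cosφ = 240 × 33.9 × 0.874 = 7111 W
P_out = η·P_in = 0.731 × 7111 = 5198 W
n_s = 120×60/6 = 1200 rpm; n = 1200×(1−0.0649) = 1122 rpm
ω = 2π×1122/60 = 117.5 rad/s
τ = P_out/ω = 5198/117.5 = 44.2 N·m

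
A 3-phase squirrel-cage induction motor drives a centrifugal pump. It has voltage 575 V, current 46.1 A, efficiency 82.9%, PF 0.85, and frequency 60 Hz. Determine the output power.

32.4 kW

P_in = √3·V·I·cosφ = 1.732 × 575 × 46.1 × 0.85 = 39024 W
P_out = η·P_in = 0.829 × 39024 = 32351 W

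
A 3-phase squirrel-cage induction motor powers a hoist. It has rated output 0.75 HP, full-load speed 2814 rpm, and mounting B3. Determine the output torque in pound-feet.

1.4 lb·ft

P_out = 0.75 × 746 = 560 W
ω = 2π × 2814/60 = 294.7 rad/s
τ = P_out/ω = 560/294.7 = 1.9 N·m
In lb·ft: 1.9/1.356 = 1.4 lb·ft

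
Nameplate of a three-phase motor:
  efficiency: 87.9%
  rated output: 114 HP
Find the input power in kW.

96.8 kW

P_out = 114 × 746 = 85044 W
P_in = P_out/η = 85044/0.879 = 96751 W = 96.8 kW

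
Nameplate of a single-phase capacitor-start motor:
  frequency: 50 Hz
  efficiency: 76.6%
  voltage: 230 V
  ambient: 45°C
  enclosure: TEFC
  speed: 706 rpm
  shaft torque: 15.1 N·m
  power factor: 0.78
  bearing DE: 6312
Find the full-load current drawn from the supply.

ω = 2π×706/60 = 73.93 rad/s; P_out = τω = 15.1 × 73.93 = 1116 W
P_in = P_out / η = 1116 / 0.766 = 1457 W
I = P_in / (V·cosφ) = 1457 / (230 × 0.78) = 8.12 A

8.12 A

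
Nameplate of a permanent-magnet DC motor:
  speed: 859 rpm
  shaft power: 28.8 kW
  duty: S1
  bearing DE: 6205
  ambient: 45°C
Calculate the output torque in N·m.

320 N·m

ω = 2π × 859/60 = 89.95 rad/s
τ = P/ω = 28800/89.95 = 320 N·m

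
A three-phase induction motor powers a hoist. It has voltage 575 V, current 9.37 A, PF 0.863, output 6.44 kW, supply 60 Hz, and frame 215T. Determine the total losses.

1610 W

P_in = √3·V·I·cosφ = 1.732×575×9.37×0.863 = 8053 W
P_out = 6440 W
Losses = P_in − P_out = 8053 − 6440 = 1613 W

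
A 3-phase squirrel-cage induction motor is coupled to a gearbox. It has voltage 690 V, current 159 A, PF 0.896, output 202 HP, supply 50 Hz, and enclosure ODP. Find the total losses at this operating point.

P_in = √3·V·I·cosφ = 1.732×690×159×0.896 = 170256 W
P_out = 202×746 = 150692 W
Losses = P_in − P_out = 170256 − 150692 = 19564 W

19600 W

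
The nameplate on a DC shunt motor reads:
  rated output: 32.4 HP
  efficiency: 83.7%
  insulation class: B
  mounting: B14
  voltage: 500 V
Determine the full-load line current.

57.8 A

P_out = 32.4 × 746 = 24170 W
P_in = P_out / η = 24170 / 0.837 = 28877 W
I = P_in / V = 28877 / 500 = 57.8 A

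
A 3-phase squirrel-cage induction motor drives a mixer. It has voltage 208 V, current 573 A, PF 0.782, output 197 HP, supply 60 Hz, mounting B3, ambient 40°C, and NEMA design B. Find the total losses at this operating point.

P_in = √3·V·I·cosφ = 1.732×208×573×0.782 = 161426 W
P_out = 197×746 = 146962 W
Losses = P_in − P_out = 161426 − 146962 = 14464 W

14.5 kW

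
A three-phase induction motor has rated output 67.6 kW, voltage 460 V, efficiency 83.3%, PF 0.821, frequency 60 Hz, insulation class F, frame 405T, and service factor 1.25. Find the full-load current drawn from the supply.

P_out = 67.6 kW = 67600 W
P_in = P_out / η = 67600 / 0.833 = 81152 W
I_L = P_in / (√3·V_L·cosφ) = 81152 / (1.732 × 460 × 0.821) = 124 A

124 A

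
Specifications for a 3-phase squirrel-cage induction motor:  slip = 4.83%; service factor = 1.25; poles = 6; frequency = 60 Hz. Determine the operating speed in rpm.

n_s = 120f/p = 120×60/6 = 1200 rpm
n = n_s(1 − s) = 1200 × (1 − 0.0483) = 1142 rpm

1142 rpm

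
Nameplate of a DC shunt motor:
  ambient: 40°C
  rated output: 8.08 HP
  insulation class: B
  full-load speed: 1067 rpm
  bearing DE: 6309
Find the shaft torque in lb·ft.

39.8 lb·ft

P_out = 8.08 × 746 = 6028 W
ω = 2π × 1067/60 = 111.7 rad/s
τ = P_out/ω = 6028/111.7 = 53.97 N·m
In lb·ft: 53.97/1.356 = 39.8 lb·ft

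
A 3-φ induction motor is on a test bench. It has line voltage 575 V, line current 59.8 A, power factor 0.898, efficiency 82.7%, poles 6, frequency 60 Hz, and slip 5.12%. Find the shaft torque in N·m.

371 N·m

P_in = √3·V·I·cosφ = 1.732 × 575 × 59.8 × 0.898 = 53480 W
P_out = η·P_in = 0.827 × 53480 = 44228 W
n_s = 120×60/6 = 1200 rpm; n = 1200×(1−0.0512) = 1139 rpm
ω = 2π×1139/60 = 119.3 rad/s
τ = P_out/ω = 44228/119.3 = 371 N·m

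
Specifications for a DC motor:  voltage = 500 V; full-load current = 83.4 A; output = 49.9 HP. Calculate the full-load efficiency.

P_out = 49.9 × 746 = 37225 W
P_in = V·I = 500 × 83.4 = 41700 W
η = P_out / P_in = 37225 / 41700 = 0.893 = 89.3%

89.3 %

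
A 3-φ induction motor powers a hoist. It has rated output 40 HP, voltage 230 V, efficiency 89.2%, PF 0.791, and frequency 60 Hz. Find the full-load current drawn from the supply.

106 A

P_out = 40 × 746 = 29840 W
P_in = P_out / η = 29840 / 0.892 = 33453 W
I_L = P_in / (√3·V_L·cosφ) = 33453 / (1.732 × 230 × 0.791) = 106 A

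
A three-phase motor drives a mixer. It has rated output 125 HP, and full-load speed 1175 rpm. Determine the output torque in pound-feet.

559 lb·ft

P_out = 125 × 746 = 93250 W
ω = 2π × 1175/60 = 123 rad/s
τ = P_out/ω = 93250/123 = 758.1 N·m
In lb·ft: 758.1/1.356 = 559 lb·ft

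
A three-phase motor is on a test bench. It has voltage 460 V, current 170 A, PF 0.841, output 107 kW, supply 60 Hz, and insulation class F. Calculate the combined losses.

P_in = √3·V·I·cosφ = 1.732×460×170×0.841 = 113907 W
P_out = 107000 W
Losses = P_in − P_out = 113907 − 107000 = 6907 W

6910 W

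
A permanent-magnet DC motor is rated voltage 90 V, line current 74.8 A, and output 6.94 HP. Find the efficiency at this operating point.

76.9 %

P_out = 6.94 × 746 = 5177 W
P_in = V·I = 90 × 74.8 = 6732 W
η = P_out / P_in = 5177 / 6732 = 0.769 = 76.9%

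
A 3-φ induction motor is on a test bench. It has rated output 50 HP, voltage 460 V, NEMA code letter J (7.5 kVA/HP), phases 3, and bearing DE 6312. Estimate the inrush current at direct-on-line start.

S_LR = 7.5 × 50 = 375 kVA
I_LR = S_LR/(√3·V_L) = 375000/(1.732×460) = 471 A

471 A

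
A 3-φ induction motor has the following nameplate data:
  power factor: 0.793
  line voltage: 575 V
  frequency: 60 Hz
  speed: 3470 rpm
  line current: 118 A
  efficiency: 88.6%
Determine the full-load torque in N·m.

P_in = √3·V·I·cosφ = 1.732 × 575 × 118 × 0.793 = 93190 W
P_out = η·P_in = 0.886 × 93190 = 82566 W
n = 3470 rpm
ω = 2π×3470/60 = 363.4 rad/s
τ = P_out/ω = 82566/363.4 = 227 N·m

227 N·m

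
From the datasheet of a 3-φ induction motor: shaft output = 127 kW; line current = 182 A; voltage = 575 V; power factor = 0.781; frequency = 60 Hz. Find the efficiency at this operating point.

89.7 %

P_out = 127 kW = 127000 W
P_in = √3·V_L·I_L·cosφ = 1.732 × 575 × 182 × 0.781 = 141559 W
η = P_out / P_in = 127000 / 141559 = 0.897 = 89.7%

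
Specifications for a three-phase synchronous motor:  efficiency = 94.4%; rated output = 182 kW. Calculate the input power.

P_out = 182000 W
P_in = P_out/η = 182000/0.944 = 192797 W = 193 kW

193 kW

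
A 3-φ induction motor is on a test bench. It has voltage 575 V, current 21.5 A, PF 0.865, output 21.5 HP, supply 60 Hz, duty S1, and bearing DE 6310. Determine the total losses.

P_in = √3·V·I·cosφ = 1.732×575×21.5×0.865 = 18521 W
P_out = 21.5×746 = 16039 W
Losses = P_in − P_out = 18521 − 16039 = 2482 W

2480 W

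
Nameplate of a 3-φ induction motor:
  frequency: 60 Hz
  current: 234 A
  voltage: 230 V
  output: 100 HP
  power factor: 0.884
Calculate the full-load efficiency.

P_out = 100 × 746 = 74600 W
P_in = √3·V_L·I_L·cosφ = 1.732 × 230 × 234 × 0.884 = 82403 W
η = P_out / P_in = 74600 / 82403 = 0.905 = 90.5%

90.5 %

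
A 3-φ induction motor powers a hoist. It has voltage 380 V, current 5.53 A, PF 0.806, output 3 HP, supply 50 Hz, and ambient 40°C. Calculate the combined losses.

696 W

P_in = √3·V·I·cosφ = 1.732×380×5.53×0.806 = 2934 W
P_out = 3×746 = 2238 W
Losses = P_in − P_out = 2934 − 2238 = 696 W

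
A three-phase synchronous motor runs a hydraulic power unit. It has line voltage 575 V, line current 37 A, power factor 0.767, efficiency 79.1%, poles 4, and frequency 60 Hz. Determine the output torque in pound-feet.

P_in = √3·V·I·cosφ = 1.732 × 575 × 37 × 0.767 = 28263 W
P_out = η·P_in = 0.791 × 28263 = 22356 W
n = n_s = 120×60/4 = 1800 rpm (synchronous)
ω = 2π×1800/60 = 188.5 rad/s
τ = P_out/ω = 22356/188.5 = 118.6 N·m
In lb·ft: 118.6/1.356 = 87.5 lb·ft

87.5 lb·ft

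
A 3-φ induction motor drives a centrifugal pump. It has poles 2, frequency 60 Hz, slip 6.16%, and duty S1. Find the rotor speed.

n_s = 120f/p = 120×60/2 = 3600 rpm
n = n_s(1 − s) = 3600 × (1 − 0.0616) = 3378 rpm

3378 rpm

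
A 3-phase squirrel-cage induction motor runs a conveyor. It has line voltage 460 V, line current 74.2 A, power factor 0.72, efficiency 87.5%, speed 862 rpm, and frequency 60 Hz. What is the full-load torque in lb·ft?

304 lb·ft

P_in = √3·V·I·cosφ = 1.732 × 460 × 74.2 × 0.72 = 42564 W
P_out = η·P_in = 0.875 × 42564 = 37244 W
n = 862 rpm
ω = 2π×862/60 = 90.27 rad/s
τ = P_out/ω = 37244/90.27 = 412.6 N·m
In lb·ft: 412.6/1.356 = 304 lb·ft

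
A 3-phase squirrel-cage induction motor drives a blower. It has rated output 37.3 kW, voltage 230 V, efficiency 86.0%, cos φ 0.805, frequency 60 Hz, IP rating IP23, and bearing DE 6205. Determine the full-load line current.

135 A

P_out = 37.3 kW = 37300 W
P_in = P_out / η = 37300 / 0.860 = 43372 W
I_L = P_in / (√3·V_L·cosφ) = 43372 / (1.732 × 230 × 0.805) = 135 A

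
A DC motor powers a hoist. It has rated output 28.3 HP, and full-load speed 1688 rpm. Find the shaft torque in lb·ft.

P_out = 28.3 × 746 = 21112 W
ω = 2π × 1688/60 = 176.8 rad/s
τ = P_out/ω = 21112/176.8 = 119.4 N·m
In lb·ft: 119.4/1.356 = 88.1 lb·ft

88.1 lb·ft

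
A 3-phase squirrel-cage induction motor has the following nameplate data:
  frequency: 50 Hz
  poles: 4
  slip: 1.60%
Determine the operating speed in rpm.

1476 rpm

n_s = 120f/p = 120×50/4 = 1500 rpm
n = n_s(1 − s) = 1500 × (1 − 0.016) = 1476 rpm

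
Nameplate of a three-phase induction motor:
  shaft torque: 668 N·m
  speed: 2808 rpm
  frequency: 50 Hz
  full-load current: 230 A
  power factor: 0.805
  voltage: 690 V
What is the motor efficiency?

88.8 %

ω = 2π × 2808/60 = 294.1 rad/s; P_out = τω = 668 × 294.1 = 196459 W
P_in = √3·V_L·I_L·cosφ = 1.732 × 690 × 230 × 0.805 = 221269 W
η = P_out / P_in = 196459 / 221269 = 0.888 = 88.8%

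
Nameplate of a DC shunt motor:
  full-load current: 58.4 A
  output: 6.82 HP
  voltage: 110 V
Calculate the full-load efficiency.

79.2 %

P_out = 6.82 × 746 = 5088 W
P_in = V·I = 110 × 58.4 = 6424 W
η = P_out / P_in = 5088 / 6424 = 0.792 = 79.2%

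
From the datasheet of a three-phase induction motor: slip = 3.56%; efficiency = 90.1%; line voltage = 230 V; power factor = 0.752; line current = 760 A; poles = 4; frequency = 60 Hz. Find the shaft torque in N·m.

1130 N·m

P_in = √3·V·I·cosφ = 1.732 × 230 × 760 × 0.752 = 227671 W
P_out = η·P_in = 0.901 × 227671 = 205132 W
n_s = 120×60/4 = 1800 rpm; n = 1800×(1−0.0356) = 1736 rpm
ω = 2π×1736/60 = 181.8 rad/s
τ = P_out/ω = 205132/181.8 = 1130 N·m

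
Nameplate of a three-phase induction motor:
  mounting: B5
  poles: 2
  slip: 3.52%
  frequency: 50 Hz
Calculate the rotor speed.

2894 rpm

n_s = 120f/p = 120×50/2 = 3000 rpm
n = n_s(1 − s) = 3000 × (1 − 0.0352) = 2894 rpm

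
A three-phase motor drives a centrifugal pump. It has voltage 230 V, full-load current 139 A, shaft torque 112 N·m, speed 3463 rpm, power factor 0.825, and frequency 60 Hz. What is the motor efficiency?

ω = 2π × 3463/60 = 362.6 rad/s; P_out = τω = 112 × 362.6 = 40611 W
P_in = √3·V_L·I_L·cosφ = 1.732 × 230 × 139 × 0.825 = 45682 W
η = P_out / P_in = 40611 / 45682 = 0.889 = 88.9%

88.9 %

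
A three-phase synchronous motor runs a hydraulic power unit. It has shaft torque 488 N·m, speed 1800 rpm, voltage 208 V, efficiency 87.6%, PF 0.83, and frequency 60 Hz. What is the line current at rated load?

351 A

ω = 2π×1800/60 = 188.5 rad/s; P_out = τω = 488 × 188.5 = 91988 W
P_in = P_out / η = 91988 / 0.876 = 105009 W
I_L = P_in / (√3·V_L·cosφ) = 105009 / (1.732 × 208 × 0.83) = 351 A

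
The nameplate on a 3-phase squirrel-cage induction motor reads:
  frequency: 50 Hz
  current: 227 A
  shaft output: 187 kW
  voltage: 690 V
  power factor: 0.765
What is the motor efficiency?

P_out = 187 kW = 187000 W
P_in = √3·V_L·I_L·cosφ = 1.732 × 690 × 227 × 0.765 = 207532 W
η = P_out / P_in = 187000 / 207532 = 0.901 = 90.1%

90.1 %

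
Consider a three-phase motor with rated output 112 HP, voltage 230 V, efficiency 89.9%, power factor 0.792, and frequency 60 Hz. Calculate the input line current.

P_out = 112 × 746 = 83552 W
P_in = P_out / η = 83552 / 0.899 = 92939 W
I_L = P_in / (√3·V_L·cosφ) = 92939 / (1.732 × 230 × 0.792) = 295 A

295 A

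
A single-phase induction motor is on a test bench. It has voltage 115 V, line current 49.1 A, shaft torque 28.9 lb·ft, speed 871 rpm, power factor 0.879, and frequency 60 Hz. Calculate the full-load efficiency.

τ = 28.9 lb·ft × 1.356 = 39.19 N·m
ω = 2π × 871/60 = 91.21 rad/s; P_out = τω = 39.19 × 91.21 = 3575 W
P_in = V·I·cosφ = 115 × 49.1 × 0.879 = 4963 W
η = P_out / P_in = 3575 / 4963 = 0.720 = 72.0%

72.0 %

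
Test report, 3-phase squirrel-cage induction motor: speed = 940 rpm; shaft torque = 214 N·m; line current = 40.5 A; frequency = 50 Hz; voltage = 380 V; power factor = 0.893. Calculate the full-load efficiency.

88.5 %

ω = 2π × 940/60 = 98.44 rad/s; P_out = τω = 214 × 98.44 = 21066 W
P_in = √3·V_L·I_L·cosφ = 1.732 × 380 × 40.5 × 0.893 = 23803 W
η = P_out / P_in = 21066 / 23803 = 0.885 = 88.5%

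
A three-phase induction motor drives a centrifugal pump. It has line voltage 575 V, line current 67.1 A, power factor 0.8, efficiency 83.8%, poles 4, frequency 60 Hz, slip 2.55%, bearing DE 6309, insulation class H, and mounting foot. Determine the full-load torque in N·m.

P_in = √3·V·I·cosφ = 1.732 × 575 × 67.1 × 0.8 = 53460 W
P_out = η·P_in = 0.838 × 53460 = 44799 W
n_s = 120×60/4 = 1800 rpm; n = 1800×(1−0.0255) = 1754 rpm
ω = 2π×1754/60 = 183.7 rad/s
τ = P_out/ω = 44799/183.7 = 244 N·m

244 N·m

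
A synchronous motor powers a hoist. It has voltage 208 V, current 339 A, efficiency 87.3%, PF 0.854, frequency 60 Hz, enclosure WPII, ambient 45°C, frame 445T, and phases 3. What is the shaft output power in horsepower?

P_in = √3·V·I·cosφ = 1.732 × 208 × 339 × 0.854 = 104296 W
P_out = η·P_in = 0.873 × 104296 = 91050 W
= 91050/746 = 122 HP

122 HP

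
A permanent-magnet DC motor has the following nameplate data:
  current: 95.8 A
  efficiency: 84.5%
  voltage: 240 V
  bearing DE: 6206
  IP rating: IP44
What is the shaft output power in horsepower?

P_in = V·I = 240 × 95.8 = 22992 W
P_out = η·P_in = 0.845 × 22992 = 19428 W
= 19428/746 = 26 HP

26 HP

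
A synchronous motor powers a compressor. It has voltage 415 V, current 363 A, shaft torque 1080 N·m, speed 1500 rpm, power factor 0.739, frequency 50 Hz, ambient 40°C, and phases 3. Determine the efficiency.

ω = 2π × 1500/60 = 157.1 rad/s; P_out = τω = 1080 × 157.1 = 169668 W
P_in = √3·V_L·I_L·cosφ = 1.732 × 415 × 363 × 0.739 = 192818 W
η = P_out / P_in = 169668 / 192818 = 0.880 = 88.0%

88.0 %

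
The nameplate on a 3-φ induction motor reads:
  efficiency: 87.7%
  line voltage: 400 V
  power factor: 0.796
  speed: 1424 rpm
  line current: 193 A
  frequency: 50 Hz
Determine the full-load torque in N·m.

626 N·m

P_in = √3·V·I·cosφ = 1.732 × 400 × 193 × 0.796 = 106433 W
P_out = η·P_in = 0.877 × 106433 = 93342 W
n = 1424 rpm
ω = 2π×1424/60 = 149.1 rad/s
τ = P_out/ω = 93342/149.1 = 626 N·m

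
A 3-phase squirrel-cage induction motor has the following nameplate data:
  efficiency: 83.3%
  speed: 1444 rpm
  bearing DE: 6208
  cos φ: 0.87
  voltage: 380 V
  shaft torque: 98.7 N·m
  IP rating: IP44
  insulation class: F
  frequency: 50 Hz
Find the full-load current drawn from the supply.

ω = 2π×1444/60 = 151.2 rad/s; P_out = τω = 98.7 × 151.2 = 14923 W
P_in = P_out / η = 14923 / 0.833 = 17915 W
I_L = P_in / (√3·V_L·cosφ) = 17915 / (1.732 × 380 × 0.87) = 31.3 A

31.3 A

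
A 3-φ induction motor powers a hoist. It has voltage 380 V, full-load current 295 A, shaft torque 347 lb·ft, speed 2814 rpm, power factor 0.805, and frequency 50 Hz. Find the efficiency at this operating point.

τ = 347 lb·ft × 1.356 = 470.5 N·m
ω = 2π × 2814/60 = 294.7 rad/s; P_out = τω = 470.5 × 294.7 = 138656 W
P_in = √3·V_L·I_L·cosφ = 1.732 × 380 × 295 × 0.805 = 156297 W
η = P_out / P_in = 138656 / 156297 = 0.887 = 88.7%

88.7 %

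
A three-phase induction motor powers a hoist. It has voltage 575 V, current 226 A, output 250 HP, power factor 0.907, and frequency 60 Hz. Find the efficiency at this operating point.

P_out = 250 × 746 = 186500 W
P_in = √3·V_L·I_L·cosφ = 1.732 × 575 × 226 × 0.907 = 204142 W
η = P_out / P_in = 186500 / 204142 = 0.914 = 91.4%

91.4 %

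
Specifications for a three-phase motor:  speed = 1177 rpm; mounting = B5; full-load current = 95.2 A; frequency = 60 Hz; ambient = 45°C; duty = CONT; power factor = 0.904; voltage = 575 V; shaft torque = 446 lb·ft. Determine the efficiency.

τ = 446 lb·ft × 1.356 = 604.8 N·m
ω = 2π × 1177/60 = 123.3 rad/s; P_out = τω = 604.8 × 123.3 = 74572 W
P_in = √3·V_L·I_L·cosφ = 1.732 × 575 × 95.2 × 0.904 = 85708 W
η = P_out / P_in = 74572 / 85708 = 0.870 = 87.0%

87.0 %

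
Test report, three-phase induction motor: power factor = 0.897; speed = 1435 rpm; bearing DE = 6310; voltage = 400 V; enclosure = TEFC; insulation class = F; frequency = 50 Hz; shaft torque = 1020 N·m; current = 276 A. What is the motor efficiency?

89.4 %

ω = 2π × 1435/60 = 150.3 rad/s; P_out = τω = 1020 × 150.3 = 153306 W
P_in = √3·V_L·I_L·cosφ = 1.732 × 400 × 276 × 0.897 = 171518 W
η = P_out / P_in = 153306 / 171518 = 0.894 = 89.4%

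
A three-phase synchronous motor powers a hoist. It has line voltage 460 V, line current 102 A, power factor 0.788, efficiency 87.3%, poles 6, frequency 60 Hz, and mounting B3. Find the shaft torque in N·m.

445 N·m

P_in = √3·V·I·cosφ = 1.732 × 460 × 102 × 0.788 = 64037 W
P_out = η·P_in = 0.873 × 64037 = 55904 W
n = n_s = 120×60/6 = 1200 rpm (synchronous)
ω = 2π×1200/60 = 125.7 rad/s
τ = P_out/ω = 55904/125.7 = 445 N·m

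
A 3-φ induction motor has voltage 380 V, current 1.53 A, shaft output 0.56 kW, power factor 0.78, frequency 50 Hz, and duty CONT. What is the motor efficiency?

P_out = 0.56 kW = 560 W
P_in = √3·V_L·I_L·cosφ = 1.732 × 380 × 1.53 × 0.78 = 785 W
η = P_out / P_in = 560 / 785 = 0.713 = 71.3%

71.3 %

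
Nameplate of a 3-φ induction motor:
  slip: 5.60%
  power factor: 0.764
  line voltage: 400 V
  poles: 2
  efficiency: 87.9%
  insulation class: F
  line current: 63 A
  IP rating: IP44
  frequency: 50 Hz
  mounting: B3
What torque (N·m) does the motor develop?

P_in = √3·V·I·cosφ = 1.732 × 400 × 63 × 0.764 = 33346 W
P_out = η·P_in = 0.879 × 33346 = 29311 W
n_s = 120×50/2 = 3000 rpm; n = 3000×(1−0.056) = 2832 rpm
ω = 2π×2832/60 = 296.6 rad/s
τ = P_out/ω = 29311/296.6 = 98.8 N·m

98.8 N·m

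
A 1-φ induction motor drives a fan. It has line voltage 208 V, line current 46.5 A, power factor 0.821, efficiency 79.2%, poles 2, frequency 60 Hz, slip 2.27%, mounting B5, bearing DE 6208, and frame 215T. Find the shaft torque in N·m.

17.1 N·m

P_in = V·I·cosφ = 208 × 46.5 × 0.821 = 7941 W
P_out = η·P_in = 0.792 × 7941 = 6289 W
n_s = 120×60/2 = 3600 rpm; n = 3600×(1−0.0227) = 3518 rpm
ω = 2π×3518/60 = 368.4 rad/s
τ = P_out/ω = 6289/368.4 = 17.1 N·m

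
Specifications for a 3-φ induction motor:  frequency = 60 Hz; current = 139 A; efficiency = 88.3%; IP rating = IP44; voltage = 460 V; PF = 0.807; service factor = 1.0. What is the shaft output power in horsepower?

106 HP

P_in = √3·V·I·cosφ = 1.732 × 460 × 139 × 0.807 = 89370 W
P_out = η·P_in = 0.883 × 89370 = 78914 W
= 78914/746 = 106 HP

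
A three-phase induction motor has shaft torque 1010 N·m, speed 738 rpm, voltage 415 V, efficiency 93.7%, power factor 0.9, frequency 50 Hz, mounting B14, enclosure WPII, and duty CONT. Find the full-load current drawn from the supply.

129 A

ω = 2π×738/60 = 77.28 rad/s; P_out = τω = 1010 × 77.28 = 78053 W
P_in = P_out / η = 78053 / 0.937 = 83301 W
I_L = P_in / (√3·V_L·cosφ) = 83301 / (1.732 × 415 × 0.9) = 129 A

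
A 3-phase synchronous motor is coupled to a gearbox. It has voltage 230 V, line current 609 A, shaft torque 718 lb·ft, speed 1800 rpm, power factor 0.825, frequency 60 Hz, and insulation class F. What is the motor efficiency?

τ = 718 lb·ft × 1.356 = 973.6 N·m
ω = 2π × 1800/60 = 188.5 rad/s; P_out = τω = 973.6 × 188.5 = 183524 W
P_in = √3·V_L·I_L·cosφ = 1.732 × 230 × 609 × 0.825 = 200146 W
η = P_out / P_in = 183524 / 200146 = 0.917 = 91.7%

91.7 %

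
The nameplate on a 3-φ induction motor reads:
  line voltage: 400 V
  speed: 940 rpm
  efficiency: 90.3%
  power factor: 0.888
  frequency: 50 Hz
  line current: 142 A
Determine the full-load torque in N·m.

P_in = √3·V·I·cosφ = 1.732 × 400 × 142 × 0.888 = 87359 W
P_out = η·P_in = 0.903 × 87359 = 78885 W
n = 940 rpm
ω = 2π×940/60 = 98.44 rad/s
τ = P_out/ω = 78885/98.44 = 801 N·m

801 N·m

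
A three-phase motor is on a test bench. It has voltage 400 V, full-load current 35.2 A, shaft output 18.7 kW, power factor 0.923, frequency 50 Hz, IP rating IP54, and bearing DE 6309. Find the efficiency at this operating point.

P_out = 18.7 kW = 18700 W
P_in = √3·V_L·I_L·cosφ = 1.732 × 400 × 35.2 × 0.923 = 22509 W
η = P_out / P_in = 18700 / 22509 = 0.831 = 83.1%

83.1 %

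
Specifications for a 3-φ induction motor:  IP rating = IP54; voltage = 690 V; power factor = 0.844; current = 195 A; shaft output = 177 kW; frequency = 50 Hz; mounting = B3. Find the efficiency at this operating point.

P_out = 177 kW = 177000 W
P_in = √3·V_L·I_L·cosφ = 1.732 × 690 × 195 × 0.844 = 196686 W
η = P_out / P_in = 177000 / 196686 = 0.900 = 90.0%

90.0 %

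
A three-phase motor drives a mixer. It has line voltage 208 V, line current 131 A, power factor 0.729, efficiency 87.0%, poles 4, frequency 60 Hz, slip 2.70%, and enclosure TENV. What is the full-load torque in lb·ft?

P_in = √3·V·I·cosφ = 1.732 × 208 × 131 × 0.729 = 34404 W
P_out = η·P_in = 0.87 × 34404 = 29931 W
n_s = 120×60/4 = 1800 rpm; n = 1800×(1−0.027) = 1751 rpm
ω = 2π×1751/60 = 183.4 rad/s
τ = P_out/ω = 29931/183.4 = 163.2 N·m
In lb·ft: 163.2/1.356 = 120 lb·ft

120 lb·ft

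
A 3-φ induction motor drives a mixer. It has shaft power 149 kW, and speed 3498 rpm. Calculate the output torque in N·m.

407 N·m

ω = 2π × 3498/60 = 366.3 rad/s
τ = P/ω = 149000/366.3 = 407 N·m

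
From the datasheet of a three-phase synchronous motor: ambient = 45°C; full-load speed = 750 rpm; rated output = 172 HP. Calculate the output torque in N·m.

P_out = 172 × 746 = 128312 W
ω = 2π × 750/60 = 78.54 rad/s
τ = P_out/ω = 128312/78.54 = 1630 N·m

1630 N·m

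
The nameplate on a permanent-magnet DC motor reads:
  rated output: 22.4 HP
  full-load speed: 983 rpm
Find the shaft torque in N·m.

162 N·m

P_out = 22.4 × 746 = 16710 W
ω = 2π × 983/60 = 102.9 rad/s
τ = P_out/ω = 16710/102.9 = 162 N·m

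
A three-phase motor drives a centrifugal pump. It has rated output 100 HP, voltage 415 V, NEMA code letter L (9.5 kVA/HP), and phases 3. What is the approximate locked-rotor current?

1320 A

S_LR = 9.5 × 100 = 950 kVA
I_LR = S_LR/(√3·V_L) = 950000/(1.732×415) = 1320 A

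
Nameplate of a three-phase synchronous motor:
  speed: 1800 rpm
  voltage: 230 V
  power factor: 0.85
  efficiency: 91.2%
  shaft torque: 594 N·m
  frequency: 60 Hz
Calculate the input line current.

363 A

ω = 2π×1800/60 = 188.5 rad/s; P_out = τω = 594 × 188.5 = 111969 W
P_in = P_out / η = 111969 / 0.912 = 122773 W
I_L = P_in / (√3·V_L·cosφ) = 122773 / (1.732 × 230 × 0.85) = 363 A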